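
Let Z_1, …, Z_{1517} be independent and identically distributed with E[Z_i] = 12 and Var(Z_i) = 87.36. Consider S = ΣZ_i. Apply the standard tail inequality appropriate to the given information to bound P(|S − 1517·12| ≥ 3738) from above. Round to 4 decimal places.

0.0095

With mean and variance of each term known, Chebyshev's inequality bounds the deviation of the sum (or sample mean).
Var(S) = n·Var(Z_i) = 1517·87.36 = 132525.12.
Chebyshev: P(|S − 1517·12| ≥ 3738) ≤ Var(S)/3738² = 132525.12/13972644 = 0.0095.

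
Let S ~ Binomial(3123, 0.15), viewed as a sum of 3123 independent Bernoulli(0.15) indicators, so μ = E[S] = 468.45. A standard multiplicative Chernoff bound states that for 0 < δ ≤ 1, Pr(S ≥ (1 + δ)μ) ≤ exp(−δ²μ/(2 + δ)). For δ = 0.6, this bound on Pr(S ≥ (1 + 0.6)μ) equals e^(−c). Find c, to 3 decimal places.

c = δ²μ/(2 + δ) = 0.6²·468.45/(2 + 0.6) = 64.8623.

64.862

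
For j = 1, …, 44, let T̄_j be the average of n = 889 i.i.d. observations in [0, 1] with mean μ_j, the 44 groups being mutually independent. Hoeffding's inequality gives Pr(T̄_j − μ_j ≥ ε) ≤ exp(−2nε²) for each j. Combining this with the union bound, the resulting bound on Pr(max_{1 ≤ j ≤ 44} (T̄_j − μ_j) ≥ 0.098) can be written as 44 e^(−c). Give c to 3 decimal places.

Union bound over the 44 events: Pr(max_{1 ≤ j ≤ 44} (T̄_j − μ_j) ≥ 0.098) ≤ 44·exp(−2nε²) = 44 exp(−2·889·0.098²).
So c = 2·889·0.098² = 17.0759.

17.076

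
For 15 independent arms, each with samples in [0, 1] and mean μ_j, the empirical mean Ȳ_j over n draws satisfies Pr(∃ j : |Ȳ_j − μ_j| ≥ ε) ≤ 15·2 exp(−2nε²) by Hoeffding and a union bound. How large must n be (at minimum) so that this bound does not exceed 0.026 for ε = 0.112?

282

Need 2·15·exp(−2nε²) ≤ 0.026, i.e. exp(−2nε²) ≤ 0.026/30.
So 2nε² ≥ ln(30/0.026) = 7.050856.
Hence n ≥ 7.050856/(2·0.112²) = 281.045.
The smallest integer n is 282.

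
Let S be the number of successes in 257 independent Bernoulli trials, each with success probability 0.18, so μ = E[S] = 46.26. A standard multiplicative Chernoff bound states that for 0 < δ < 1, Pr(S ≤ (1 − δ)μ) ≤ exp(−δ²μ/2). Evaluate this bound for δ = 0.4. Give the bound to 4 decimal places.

Exponent = δ²μ/2 = 0.4²·46.26/2 = 3.7008.
Bound = exp(−3.7008) = 0.02470.

0.0247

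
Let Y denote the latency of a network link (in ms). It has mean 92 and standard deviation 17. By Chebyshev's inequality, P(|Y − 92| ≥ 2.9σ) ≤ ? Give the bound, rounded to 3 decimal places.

Chebyshev: P(|Y − μ| ≥ t) ≤ Var(Y)/t².
Var(Y) = σ² = 17² = 289.
t = 2.9·17 = 49.3.
Bound = 289 / 2430.49 = 0.1189.

0.119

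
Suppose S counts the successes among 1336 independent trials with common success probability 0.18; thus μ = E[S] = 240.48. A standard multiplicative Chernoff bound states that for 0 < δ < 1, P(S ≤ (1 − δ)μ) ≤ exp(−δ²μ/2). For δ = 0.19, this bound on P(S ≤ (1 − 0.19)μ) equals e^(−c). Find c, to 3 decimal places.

4.341

c = δ²μ/2 = 0.19²·240.48/2 = 4.3407.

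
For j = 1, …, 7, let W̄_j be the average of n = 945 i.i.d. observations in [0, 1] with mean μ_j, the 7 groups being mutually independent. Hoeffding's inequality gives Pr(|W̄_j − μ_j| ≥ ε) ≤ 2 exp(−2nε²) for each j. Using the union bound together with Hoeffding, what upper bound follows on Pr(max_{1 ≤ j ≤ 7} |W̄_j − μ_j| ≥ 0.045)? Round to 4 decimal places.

0.3048

Per-experiment Hoeffding bound: 2·exp(−2·945·0.045²) = 2·exp(−3.82725) = 0.043539.
Union bound over 7 events: 7·0.043539 = 0.30477.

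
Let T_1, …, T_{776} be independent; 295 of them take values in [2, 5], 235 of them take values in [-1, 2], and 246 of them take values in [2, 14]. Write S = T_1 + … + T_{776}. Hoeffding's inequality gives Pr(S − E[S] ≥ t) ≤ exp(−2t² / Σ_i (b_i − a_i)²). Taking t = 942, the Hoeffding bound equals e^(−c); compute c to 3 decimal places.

44.154

Σ(b_i − a_i)² = 295·3² + 235·3² + 246·12² = 40194.
c = 2t² / 40194 = 2·942² / 40194 = 44.1541.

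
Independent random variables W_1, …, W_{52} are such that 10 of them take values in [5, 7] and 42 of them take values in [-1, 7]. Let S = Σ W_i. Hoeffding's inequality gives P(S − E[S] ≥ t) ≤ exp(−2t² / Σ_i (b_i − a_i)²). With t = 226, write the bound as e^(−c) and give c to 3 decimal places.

Σ(b_i − a_i)² = 10·2² + 42·8² = 2728.
c = 2t² / 2728 = 2·226² / 2728 = 37.4457.

37.446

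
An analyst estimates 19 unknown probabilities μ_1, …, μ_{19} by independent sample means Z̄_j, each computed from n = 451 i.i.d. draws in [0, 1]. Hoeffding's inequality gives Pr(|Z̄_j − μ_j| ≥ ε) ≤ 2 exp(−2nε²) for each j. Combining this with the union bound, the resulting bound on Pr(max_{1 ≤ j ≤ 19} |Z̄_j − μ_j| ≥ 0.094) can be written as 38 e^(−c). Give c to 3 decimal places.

7.970

Union bound over the 19 events: Pr(max_{1 ≤ j ≤ 19} |Z̄_j − μ_j| ≥ 0.094) ≤ 19·2·exp(−2nε²) = 38 exp(−2·451·0.094²).
So c = 2·451·0.094² = 7.9701.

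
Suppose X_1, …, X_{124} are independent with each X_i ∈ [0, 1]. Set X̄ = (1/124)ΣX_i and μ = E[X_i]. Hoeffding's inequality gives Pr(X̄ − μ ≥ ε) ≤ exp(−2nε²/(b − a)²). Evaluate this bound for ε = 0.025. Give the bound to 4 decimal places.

0.8564

Exponent: 2nε²/(b − a)² = 2·124·0.025² / 1² = 0.15500.
Bound = exp(−0.15500) = 0.85642.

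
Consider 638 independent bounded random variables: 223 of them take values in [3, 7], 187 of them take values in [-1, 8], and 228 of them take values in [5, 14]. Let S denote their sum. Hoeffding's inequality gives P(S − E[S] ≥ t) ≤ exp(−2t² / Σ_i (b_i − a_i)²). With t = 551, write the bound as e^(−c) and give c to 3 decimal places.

16.330

Σ(b_i − a_i)² = 223·4² + 187·9² + 228·9² = 37183.
c = 2t² / 37183 = 2·551² / 37183 = 16.3301.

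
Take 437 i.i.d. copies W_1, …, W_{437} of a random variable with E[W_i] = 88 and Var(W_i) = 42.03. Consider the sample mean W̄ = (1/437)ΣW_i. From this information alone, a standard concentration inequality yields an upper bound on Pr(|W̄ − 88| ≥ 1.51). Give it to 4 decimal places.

With mean and variance of each term known, Chebyshev's inequality bounds the deviation of the sum (or sample mean).
Var(W̄) = Var(W_i)/n = 42.03/437 = 0.096178.
Chebyshev: Pr(|W̄ − 88| ≥ 1.51) ≤ Var(W̄)/(1.51)² = 42.03/(437·1.51²) = 0.0422.

0.0422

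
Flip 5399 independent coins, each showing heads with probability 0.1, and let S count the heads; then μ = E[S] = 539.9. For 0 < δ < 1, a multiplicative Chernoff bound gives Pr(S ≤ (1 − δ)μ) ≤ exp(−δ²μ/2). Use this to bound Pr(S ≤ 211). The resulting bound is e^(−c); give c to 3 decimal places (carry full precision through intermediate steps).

100.181

Write 211 = (1 − δ)μ, so δ = 1 − 211/539.9 = 0.6091869…
Then the exponent is δ²μ/2 = (μ − 211)²/(2μ) = 100.180783.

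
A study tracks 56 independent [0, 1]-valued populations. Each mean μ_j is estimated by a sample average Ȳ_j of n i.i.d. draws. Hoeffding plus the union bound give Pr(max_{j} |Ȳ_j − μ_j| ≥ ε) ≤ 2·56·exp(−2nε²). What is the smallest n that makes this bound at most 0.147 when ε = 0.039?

2182

Need 2·56·exp(−2nε²) ≤ 0.147, i.e. exp(−2nε²) ≤ 0.147/112.
So 2nε² ≥ ln(112/0.147) = 6.635822.
Hence n ≥ 6.635822/(2·0.039²) = 2181.401.
The smallest integer n is 2182.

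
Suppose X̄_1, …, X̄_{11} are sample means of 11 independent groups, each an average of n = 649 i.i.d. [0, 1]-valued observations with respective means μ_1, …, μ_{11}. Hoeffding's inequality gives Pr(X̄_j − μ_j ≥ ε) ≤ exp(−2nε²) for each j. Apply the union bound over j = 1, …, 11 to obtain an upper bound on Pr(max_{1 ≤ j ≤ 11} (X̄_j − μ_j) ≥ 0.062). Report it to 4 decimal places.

0.0749

Per-experiment Hoeffding bound: exp(−2·649·0.062²) = exp(−4.98951) = 0.006809.
Union bound over 11 events: 11·0.006809 = 0.07490.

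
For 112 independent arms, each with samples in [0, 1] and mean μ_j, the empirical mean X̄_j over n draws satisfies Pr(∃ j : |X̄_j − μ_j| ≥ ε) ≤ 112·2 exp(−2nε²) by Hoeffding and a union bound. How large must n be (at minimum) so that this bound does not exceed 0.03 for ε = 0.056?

1422

Need 2·112·exp(−2nε²) ≤ 0.03, i.e. exp(−2nε²) ≤ 0.03/224.
So 2nε² ≥ ln(224/0.03) = 8.918204.
Hence n ≥ 8.918204/(2·0.056²) = 1421.908.
The smallest integer n is 1422.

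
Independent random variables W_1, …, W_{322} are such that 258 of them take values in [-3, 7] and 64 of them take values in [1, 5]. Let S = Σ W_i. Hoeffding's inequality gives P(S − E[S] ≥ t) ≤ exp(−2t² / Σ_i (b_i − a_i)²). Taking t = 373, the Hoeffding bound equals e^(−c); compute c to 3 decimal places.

10.373

Σ(b_i − a_i)² = 258·10² + 64·4² = 26824.
c = 2t² / 26824 = 2·373² / 26824 = 10.3735.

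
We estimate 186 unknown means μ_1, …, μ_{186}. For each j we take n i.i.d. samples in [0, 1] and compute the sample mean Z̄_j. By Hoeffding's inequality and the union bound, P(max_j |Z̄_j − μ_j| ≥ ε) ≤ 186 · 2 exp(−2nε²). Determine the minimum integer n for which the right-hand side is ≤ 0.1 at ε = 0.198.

105

Need 2·186·exp(−2nε²) ≤ 0.1, i.e. exp(−2nε²) ≤ 0.1/372.
So 2nε² ≥ ln(372/0.1) = 8.221479.
Hence n ≥ 8.221479/(2·0.198²) = 104.855.
The smallest integer n is 105.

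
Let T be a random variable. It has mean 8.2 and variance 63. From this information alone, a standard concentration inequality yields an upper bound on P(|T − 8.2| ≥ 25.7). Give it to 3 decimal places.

0.095

Mean and variance are known, so Chebyshev's inequality applies.
Chebyshev: P(|T − μ| ≥ t) ≤ Var(T)/t².
Bound = 63 / 660.49 = 0.0954.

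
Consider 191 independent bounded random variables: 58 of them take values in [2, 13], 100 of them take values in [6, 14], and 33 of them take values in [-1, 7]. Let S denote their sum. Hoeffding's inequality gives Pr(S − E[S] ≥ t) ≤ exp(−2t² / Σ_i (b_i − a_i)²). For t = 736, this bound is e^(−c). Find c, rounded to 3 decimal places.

Σ(b_i − a_i)² = 58·11² + 100·8² + 33·8² = 15530.
c = 2t² / 15530 = 2·736² / 15530 = 69.7612.

69.761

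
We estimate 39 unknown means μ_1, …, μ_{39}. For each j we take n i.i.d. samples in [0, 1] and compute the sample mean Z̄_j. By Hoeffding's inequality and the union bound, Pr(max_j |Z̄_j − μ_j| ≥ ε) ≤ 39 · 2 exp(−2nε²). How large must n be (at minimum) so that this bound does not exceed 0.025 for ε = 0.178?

127

Need 2·39·exp(−2nε²) ≤ 0.025, i.e. exp(−2nε²) ≤ 0.025/78.
So 2nε² ≥ ln(78/0.025) = 8.045588.
Hence n ≥ 8.045588/(2·0.178²) = 126.966.
The smallest integer n is 127.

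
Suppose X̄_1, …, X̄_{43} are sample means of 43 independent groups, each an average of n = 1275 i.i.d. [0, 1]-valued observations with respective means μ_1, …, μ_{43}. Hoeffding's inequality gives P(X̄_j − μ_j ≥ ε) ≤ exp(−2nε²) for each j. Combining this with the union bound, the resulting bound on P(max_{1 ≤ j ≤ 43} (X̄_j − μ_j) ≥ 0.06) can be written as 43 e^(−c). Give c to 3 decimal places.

9.180

Union bound over the 43 events: P(max_{1 ≤ j ≤ 43} (X̄_j − μ_j) ≥ 0.06) ≤ 43·exp(−2nε²) = 43 exp(−2·1275·0.06²).
So c = 2·1275·0.06² = 9.1800.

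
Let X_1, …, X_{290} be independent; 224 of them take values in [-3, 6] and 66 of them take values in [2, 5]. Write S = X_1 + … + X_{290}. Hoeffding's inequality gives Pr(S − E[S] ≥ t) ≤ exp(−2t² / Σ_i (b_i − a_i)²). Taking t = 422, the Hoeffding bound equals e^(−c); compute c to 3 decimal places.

19.008

Σ(b_i − a_i)² = 224·9² + 66·3² = 18738.
c = 2t² / 18738 = 2·422² / 18738 = 19.0078.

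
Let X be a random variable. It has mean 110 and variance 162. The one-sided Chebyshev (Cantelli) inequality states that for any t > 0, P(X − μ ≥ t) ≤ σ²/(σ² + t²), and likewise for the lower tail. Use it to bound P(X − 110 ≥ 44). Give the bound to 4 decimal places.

Here σ² = 162 and t = 44, so σ² + t² = 2098.
Cantelli's bound: 162/2098 = 0.0772.

0.0772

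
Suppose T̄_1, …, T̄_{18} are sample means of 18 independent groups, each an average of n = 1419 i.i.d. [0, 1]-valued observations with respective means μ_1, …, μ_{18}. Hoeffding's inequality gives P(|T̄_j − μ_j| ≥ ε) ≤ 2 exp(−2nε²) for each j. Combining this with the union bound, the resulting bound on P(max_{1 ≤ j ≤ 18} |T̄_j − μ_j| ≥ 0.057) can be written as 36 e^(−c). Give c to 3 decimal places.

Union bound over the 18 events: P(max_{1 ≤ j ≤ 18} |T̄_j − μ_j| ≥ 0.057) ≤ 18·2·exp(−2nε²) = 36 exp(−2·1419·0.057²).
So c = 2·1419·0.057² = 9.2207.

9.221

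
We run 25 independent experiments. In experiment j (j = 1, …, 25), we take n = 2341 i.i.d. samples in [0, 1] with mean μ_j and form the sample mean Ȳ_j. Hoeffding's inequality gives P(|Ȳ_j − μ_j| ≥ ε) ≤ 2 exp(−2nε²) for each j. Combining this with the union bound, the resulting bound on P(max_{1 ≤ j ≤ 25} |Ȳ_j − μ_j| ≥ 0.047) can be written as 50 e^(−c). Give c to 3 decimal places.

Union bound over the 25 events: P(max_{1 ≤ j ≤ 25} |Ȳ_j − μ_j| ≥ 0.047) ≤ 25·2·exp(−2nε²) = 50 exp(−2·2341·0.047²).
So c = 2·2341·0.047² = 10.3425.

10.343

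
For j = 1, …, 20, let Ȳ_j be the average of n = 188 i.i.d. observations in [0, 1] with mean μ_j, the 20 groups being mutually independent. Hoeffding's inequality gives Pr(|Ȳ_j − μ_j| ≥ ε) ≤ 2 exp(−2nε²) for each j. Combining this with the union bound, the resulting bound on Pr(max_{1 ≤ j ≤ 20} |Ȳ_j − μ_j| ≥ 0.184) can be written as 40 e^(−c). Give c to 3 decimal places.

12.730

Union bound over the 20 events: Pr(max_{1 ≤ j ≤ 20} |Ȳ_j − μ_j| ≥ 0.184) ≤ 20·2·exp(−2nε²) = 40 exp(−2·188·0.184²).
So c = 2·188·0.184² = 12.7299.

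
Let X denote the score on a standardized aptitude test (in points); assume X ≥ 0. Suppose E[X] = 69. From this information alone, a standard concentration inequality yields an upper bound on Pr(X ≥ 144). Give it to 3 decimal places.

0.479

Only the mean of a non-negative variable is known, so Markov's inequality is the applicable tail bound.
Markov's inequality: for a non-negative random variable, Pr(X ≥ a) ≤ E[X]/a.
Here E[X] = 69 and a = 144, so the bound is 69/144 = 0.4792.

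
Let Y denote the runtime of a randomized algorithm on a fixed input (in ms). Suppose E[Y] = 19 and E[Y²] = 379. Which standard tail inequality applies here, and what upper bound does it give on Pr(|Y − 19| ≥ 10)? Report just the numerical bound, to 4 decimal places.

0.1800

The first two moments determine the variance, so Chebyshev's inequality is the sharpest standard bound available.
Var(Y) = E[Y²] − (E[Y])² = 379 − 361 = 18.
Chebyshev's inequality: Pr(|Y − μ| ≥ t) ≤ Var(Y)/t² = 18/100 = 0.1800.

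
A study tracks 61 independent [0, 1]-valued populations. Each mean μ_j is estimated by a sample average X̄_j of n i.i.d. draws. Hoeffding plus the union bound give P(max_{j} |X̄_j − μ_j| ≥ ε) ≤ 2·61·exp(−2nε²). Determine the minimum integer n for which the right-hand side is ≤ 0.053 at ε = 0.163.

146

Need 2·61·exp(−2nε²) ≤ 0.053, i.e. exp(−2nε²) ≤ 0.053/122.
So 2nε² ≥ ln(122/0.053) = 7.741484.
Hence n ≥ 7.741484/(2·0.163²) = 145.686.
The smallest integer n is 146.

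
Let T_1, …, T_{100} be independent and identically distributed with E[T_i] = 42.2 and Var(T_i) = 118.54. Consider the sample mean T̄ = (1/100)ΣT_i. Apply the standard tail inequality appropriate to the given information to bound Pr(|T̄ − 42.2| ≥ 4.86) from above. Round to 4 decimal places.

0.0502

With mean and variance of each term known, Chebyshev's inequality bounds the deviation of the sum (or sample mean).
Var(T̄) = Var(T_i)/n = 118.54/100 = 1.1854.
Chebyshev: Pr(|T̄ − 42.2| ≥ 4.86) ≤ Var(T̄)/(4.86)² = 118.54/(100·4.86²) = 0.0502.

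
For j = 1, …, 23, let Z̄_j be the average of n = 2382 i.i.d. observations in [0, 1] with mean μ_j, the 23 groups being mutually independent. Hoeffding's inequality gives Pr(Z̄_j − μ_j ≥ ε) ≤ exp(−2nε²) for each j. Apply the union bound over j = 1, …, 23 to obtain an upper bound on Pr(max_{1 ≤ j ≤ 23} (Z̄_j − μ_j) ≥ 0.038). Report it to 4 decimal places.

Per-experiment Hoeffding bound: exp(−2·2382·0.038²) = exp(−6.87922) = 0.001029.
Union bound over 23 events: 23·0.001029 = 0.02367.

0.0237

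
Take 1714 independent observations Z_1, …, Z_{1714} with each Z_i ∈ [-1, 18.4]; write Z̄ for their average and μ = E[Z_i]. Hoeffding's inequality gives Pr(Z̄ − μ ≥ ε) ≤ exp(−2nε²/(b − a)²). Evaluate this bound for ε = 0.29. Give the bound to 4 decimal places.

Exponent: 2nε²/(b − a)² = 2·1714·0.29² / 19.4² = 0.76601.
Bound = exp(−0.76601) = 0.46487.

0.4649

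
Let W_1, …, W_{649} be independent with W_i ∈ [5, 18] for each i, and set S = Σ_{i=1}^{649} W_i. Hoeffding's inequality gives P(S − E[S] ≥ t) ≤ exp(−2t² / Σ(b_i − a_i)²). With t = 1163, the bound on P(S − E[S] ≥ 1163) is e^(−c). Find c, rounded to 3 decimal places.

Σ(b_i − a_i)² = 649·(13)² = 109681.
c = 2t²/109681 = 2·1163²/109681 = 24.6637.

24.664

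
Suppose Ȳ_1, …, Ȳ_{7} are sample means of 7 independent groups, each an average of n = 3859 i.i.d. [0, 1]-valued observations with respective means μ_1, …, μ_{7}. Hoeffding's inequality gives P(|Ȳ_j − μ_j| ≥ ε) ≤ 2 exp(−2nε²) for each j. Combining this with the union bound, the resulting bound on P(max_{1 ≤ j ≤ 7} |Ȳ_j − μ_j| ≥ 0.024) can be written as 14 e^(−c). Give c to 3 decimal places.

4.446

Union bound over the 7 events: P(max_{1 ≤ j ≤ 7} |Ȳ_j − μ_j| ≥ 0.024) ≤ 7·2·exp(−2nε²) = 14 exp(−2·3859·0.024²).
So c = 2·3859·0.024² = 4.4456.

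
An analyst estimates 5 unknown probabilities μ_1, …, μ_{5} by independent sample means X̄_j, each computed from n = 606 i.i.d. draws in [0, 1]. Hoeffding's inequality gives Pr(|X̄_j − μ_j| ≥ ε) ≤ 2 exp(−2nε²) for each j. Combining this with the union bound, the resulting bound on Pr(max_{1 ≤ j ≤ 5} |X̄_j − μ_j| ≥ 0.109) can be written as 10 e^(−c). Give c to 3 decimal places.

Union bound over the 5 events: Pr(max_{1 ≤ j ≤ 5} |X̄_j − μ_j| ≥ 0.109) ≤ 5·2·exp(−2nε²) = 10 exp(−2·606·0.109²).
So c = 2·606·0.109² = 14.3998.

14.400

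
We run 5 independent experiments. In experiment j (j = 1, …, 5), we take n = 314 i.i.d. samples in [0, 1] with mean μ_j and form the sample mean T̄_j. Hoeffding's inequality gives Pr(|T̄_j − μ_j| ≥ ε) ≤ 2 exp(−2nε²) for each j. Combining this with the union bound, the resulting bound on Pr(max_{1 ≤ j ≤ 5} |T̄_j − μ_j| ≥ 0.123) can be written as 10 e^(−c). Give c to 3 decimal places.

Union bound over the 5 events: Pr(max_{1 ≤ j ≤ 5} |T̄_j − μ_j| ≥ 0.123) ≤ 5·2·exp(−2nε²) = 10 exp(−2·314·0.123²).
So c = 2·314·0.123² = 9.5010.

9.501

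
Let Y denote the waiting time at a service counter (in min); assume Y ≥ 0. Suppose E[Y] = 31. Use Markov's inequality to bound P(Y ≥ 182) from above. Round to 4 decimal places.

0.1703

Markov's inequality: for a non-negative random variable, P(Y ≥ a) ≤ E[Y]/a.
Here E[Y] = 31 and a = 182, so the bound is 31/182 = 0.1703.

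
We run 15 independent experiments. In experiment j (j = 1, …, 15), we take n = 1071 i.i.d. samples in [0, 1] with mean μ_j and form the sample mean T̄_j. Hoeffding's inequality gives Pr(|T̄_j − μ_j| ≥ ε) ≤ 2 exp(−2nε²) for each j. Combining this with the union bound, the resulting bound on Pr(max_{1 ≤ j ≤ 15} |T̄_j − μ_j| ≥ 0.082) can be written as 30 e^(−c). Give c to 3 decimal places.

14.403

Union bound over the 15 events: Pr(max_{1 ≤ j ≤ 15} |T̄_j − μ_j| ≥ 0.082) ≤ 15·2·exp(−2nε²) = 30 exp(−2·1071·0.082²).
So c = 2·1071·0.082² = 14.4028.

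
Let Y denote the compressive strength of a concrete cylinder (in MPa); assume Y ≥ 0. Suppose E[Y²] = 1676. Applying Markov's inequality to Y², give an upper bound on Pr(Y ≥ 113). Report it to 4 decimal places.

Since Y ≥ 0, the event {Y ≥ 113} is the same as {Y² ≥ 12769}.
Markov's inequality applied to Y² gives Pr(Y² ≥ 12769) ≤ E[Y²]/12769 = 1676/12769 = 0.1313.

0.1313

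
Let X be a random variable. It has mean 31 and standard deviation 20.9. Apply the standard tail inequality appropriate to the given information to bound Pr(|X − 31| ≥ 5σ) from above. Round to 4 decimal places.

0.0400

Mean and variance are known, so Chebyshev's inequality applies.
Chebyshev: Pr(|X − μ| ≥ t) ≤ Var(X)/t².
Var(X) = σ² = 20.9² = 436.81.
t = 5·20.9 = 104.5.
Bound = 436.81 / 10920.25 = 0.0400.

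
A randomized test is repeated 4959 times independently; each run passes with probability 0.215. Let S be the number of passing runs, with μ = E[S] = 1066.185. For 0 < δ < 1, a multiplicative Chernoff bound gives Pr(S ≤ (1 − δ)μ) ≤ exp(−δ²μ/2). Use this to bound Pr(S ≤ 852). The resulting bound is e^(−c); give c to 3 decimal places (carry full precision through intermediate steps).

Write 852 = (1 − δ)μ, so δ = 1 − 852/1066.185 = 0.2008892…
Then the exponent is δ²μ/2 = (μ − 852)²/(2μ) = 21.513721.

21.514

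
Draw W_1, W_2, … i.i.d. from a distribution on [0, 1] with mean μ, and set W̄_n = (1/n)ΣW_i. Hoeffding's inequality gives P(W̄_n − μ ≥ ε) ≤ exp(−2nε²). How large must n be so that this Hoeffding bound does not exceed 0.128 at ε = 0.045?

508

Require exp(−2nε²) ≤ 0.128, i.e. 2nε² ≥ ln(1/0.128) = 2.055725.
So n ≥ 2.055725 / (2·0.045²) = 507.586.
The smallest integer n is 508.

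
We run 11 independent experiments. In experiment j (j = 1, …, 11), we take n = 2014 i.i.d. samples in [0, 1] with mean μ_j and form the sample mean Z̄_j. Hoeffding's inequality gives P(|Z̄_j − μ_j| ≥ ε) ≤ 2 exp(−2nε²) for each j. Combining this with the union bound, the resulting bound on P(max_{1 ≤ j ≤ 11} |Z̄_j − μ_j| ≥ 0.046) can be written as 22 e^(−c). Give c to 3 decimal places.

8.523

Union bound over the 11 events: P(max_{1 ≤ j ≤ 11} |Z̄_j − μ_j| ≥ 0.046) ≤ 11·2·exp(−2nε²) = 22 exp(−2·2014·0.046²).
So c = 2·2014·0.046² = 8.5232.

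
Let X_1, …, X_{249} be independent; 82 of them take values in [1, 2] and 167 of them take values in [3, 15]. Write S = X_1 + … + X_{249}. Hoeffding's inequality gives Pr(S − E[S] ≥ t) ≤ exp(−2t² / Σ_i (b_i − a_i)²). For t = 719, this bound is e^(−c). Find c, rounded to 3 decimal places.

42.848

Σ(b_i − a_i)² = 82·1² + 167·12² = 24130.
c = 2t² / 24130 = 2·719² / 24130 = 42.8480.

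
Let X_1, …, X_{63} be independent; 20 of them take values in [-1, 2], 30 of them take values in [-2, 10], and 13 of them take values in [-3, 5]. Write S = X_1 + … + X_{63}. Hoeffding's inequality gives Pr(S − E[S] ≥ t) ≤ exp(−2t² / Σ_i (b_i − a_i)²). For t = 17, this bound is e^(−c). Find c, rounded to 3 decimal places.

0.108

Σ(b_i − a_i)² = 20·3² + 30·12² + 13·8² = 5332.
c = 2t² / 5332 = 2·17² / 5332 = 0.1084.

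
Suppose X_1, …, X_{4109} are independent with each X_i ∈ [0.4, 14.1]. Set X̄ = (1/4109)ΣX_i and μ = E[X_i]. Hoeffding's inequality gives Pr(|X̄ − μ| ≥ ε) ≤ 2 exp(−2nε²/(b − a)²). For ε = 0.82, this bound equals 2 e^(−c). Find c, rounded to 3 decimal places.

c = 2nε²/(b − a)² = 2·4109·0.82² / 13.7² = 29.4410.

29.441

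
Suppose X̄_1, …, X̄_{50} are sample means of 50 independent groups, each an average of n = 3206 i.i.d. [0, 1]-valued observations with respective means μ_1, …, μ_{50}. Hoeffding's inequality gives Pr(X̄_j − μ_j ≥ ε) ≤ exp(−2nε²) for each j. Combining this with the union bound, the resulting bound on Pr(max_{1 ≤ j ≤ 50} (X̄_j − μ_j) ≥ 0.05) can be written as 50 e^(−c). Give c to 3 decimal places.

16.030

Union bound over the 50 events: Pr(max_{1 ≤ j ≤ 50} (X̄_j − μ_j) ≥ 0.05) ≤ 50·exp(−2nε²) = 50 exp(−2·3206·0.05²).
So c = 2·3206·0.05² = 16.0300.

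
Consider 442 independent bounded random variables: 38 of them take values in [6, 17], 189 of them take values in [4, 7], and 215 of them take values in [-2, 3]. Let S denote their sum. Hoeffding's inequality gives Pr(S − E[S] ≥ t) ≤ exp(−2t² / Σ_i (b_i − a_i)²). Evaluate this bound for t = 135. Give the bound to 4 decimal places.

0.0441

Σ(b_i − a_i)² = 38·11² + 189·3² + 215·5² = 11674.
Exponent = 2·135² / 11674 = 3.12232.
Bound = exp(−3.12232) = 0.04405.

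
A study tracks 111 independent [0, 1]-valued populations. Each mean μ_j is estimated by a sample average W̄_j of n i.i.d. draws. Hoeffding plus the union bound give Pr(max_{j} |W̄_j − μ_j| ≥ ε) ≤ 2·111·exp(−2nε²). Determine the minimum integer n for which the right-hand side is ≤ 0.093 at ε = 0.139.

Need 2·111·exp(−2nε²) ≤ 0.093, i.e. exp(−2nε²) ≤ 0.093/222.
So 2nε² ≥ ln(222/0.093) = 7.777833.
Hence n ≥ 7.777833/(2·0.139²) = 201.279.
The smallest integer n is 202.

202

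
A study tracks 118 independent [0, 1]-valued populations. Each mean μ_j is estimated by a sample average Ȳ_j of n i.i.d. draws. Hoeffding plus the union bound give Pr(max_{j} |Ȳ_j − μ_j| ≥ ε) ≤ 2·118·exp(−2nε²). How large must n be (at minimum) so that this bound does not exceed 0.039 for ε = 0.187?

125

Need 2·118·exp(−2nε²) ≤ 0.039, i.e. exp(−2nε²) ≤ 0.039/236.
So 2nε² ≥ ln(236/0.039) = 8.708025.
Hence n ≥ 8.708025/(2·0.187²) = 124.511.
The smallest integer n is 125.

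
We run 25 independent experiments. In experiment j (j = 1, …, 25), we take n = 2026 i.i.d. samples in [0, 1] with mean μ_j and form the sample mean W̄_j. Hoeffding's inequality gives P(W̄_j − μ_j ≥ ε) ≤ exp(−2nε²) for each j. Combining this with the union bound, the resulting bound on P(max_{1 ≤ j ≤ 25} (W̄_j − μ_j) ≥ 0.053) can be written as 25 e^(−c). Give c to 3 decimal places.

11.382

Union bound over the 25 events: P(max_{1 ≤ j ≤ 25} (W̄_j − μ_j) ≥ 0.053) ≤ 25·exp(−2nε²) = 25 exp(−2·2026·0.053²).
So c = 2·2026·0.053² = 11.3821.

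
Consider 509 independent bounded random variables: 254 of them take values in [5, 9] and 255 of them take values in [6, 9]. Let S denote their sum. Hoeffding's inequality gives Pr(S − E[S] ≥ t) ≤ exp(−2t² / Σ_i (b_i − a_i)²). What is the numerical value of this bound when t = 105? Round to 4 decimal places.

0.0312

Σ(b_i − a_i)² = 254·4² + 255·3² = 6359.
Exponent = 2·105² / 6359 = 3.46753.
Bound = exp(−3.46753) = 0.03119.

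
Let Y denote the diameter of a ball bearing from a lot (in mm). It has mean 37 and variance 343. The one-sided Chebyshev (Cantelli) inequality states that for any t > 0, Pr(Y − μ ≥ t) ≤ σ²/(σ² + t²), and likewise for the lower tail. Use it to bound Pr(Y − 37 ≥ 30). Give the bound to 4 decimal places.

0.2759

Here σ² = 343 and t = 30, so σ² + t² = 1243.
Cantelli's bound: 343/1243 = 0.2759.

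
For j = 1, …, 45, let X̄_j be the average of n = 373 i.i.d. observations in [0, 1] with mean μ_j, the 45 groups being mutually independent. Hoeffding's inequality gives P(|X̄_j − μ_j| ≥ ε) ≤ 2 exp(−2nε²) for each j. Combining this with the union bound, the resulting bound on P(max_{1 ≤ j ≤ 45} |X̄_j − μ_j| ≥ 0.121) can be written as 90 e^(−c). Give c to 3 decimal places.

Union bound over the 45 events: P(max_{1 ≤ j ≤ 45} |X̄_j − μ_j| ≥ 0.121) ≤ 45·2·exp(−2nε²) = 90 exp(−2·373·0.121²).
So c = 2·373·0.121² = 10.9222.

10.922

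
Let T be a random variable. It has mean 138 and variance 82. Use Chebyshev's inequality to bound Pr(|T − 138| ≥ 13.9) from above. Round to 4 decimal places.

0.4244

Chebyshev: Pr(|T − μ| ≥ t) ≤ Var(T)/t².
Bound = 82 / 193.21 = 0.4244.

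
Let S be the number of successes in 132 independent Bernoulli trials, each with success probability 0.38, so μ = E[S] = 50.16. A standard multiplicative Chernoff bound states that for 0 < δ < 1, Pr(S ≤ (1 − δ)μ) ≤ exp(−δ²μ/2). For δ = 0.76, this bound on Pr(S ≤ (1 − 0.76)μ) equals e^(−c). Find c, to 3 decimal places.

14.486

c = δ²μ/2 = 0.76²·50.16/2 = 14.4862.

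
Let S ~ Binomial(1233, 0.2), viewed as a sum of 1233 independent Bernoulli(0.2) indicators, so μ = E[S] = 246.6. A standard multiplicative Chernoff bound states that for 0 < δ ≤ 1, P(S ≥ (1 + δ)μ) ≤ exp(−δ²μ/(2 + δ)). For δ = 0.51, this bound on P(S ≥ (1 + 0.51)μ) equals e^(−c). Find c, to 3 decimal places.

c = δ²μ/(2 + δ) = 0.51²·246.6/(2 + 0.51) = 25.5540.

25.554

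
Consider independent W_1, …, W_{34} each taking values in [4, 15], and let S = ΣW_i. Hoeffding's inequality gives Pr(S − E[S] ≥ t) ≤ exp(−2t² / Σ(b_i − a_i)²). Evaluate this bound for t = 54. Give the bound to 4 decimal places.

Σ(b_i − a_i)² = 34·(11)² = 4114.
Exponent = 2·54²/4114 = 1.4176.
Bound = exp(−1.4176) = 0.24230.

0.2423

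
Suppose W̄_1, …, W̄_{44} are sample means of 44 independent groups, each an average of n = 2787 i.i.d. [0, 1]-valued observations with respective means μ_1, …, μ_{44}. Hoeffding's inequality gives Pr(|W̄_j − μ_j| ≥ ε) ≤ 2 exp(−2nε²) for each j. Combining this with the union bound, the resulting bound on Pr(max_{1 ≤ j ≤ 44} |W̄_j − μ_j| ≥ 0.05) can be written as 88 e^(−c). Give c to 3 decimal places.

13.935

Union bound over the 44 events: Pr(max_{1 ≤ j ≤ 44} |W̄_j − μ_j| ≥ 0.05) ≤ 44·2·exp(−2nε²) = 88 exp(−2·2787·0.05²).
So c = 2·2787·0.05² = 13.9350.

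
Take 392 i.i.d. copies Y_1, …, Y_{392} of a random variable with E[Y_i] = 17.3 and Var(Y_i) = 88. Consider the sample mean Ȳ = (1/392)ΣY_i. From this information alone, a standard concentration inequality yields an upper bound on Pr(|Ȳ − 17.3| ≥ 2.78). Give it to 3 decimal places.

With mean and variance of each term known, Chebyshev's inequality bounds the deviation of the sum (or sample mean).
Var(Ȳ) = Var(Y_i)/n = 88/392 = 0.22449.
Chebyshev: Pr(|Ȳ − 17.3| ≥ 2.78) ≤ Var(Ȳ)/(2.78)² = 88/(392·2.78²) = 0.0290.

0.029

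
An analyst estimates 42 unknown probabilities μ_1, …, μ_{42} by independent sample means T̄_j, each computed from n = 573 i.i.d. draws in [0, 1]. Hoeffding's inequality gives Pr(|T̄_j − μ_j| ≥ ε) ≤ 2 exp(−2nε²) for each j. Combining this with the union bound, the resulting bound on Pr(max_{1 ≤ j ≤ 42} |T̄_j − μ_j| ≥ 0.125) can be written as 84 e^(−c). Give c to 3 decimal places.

17.906

Union bound over the 42 events: Pr(max_{1 ≤ j ≤ 42} |T̄_j − μ_j| ≥ 0.125) ≤ 42·2·exp(−2nε²) = 84 exp(−2·573·0.125²).
So c = 2·573·0.125² = 17.9062.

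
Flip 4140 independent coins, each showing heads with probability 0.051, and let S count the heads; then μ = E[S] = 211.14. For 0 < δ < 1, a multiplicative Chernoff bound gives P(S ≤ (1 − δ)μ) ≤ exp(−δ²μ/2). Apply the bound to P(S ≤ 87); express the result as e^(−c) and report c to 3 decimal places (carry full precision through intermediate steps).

Write 87 = (1 − δ)μ, so δ = 1 − 87/211.14 = 0.5879511…
Then the exponent is δ²μ/2 = (μ − 87)²/(2μ) = 36.494126.

36.494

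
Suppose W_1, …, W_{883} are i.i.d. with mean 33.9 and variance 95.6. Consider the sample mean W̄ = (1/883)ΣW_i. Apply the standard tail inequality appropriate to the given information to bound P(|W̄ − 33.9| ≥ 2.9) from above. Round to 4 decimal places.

0.0129

With mean and variance of each term known, Chebyshev's inequality bounds the deviation of the sum (or sample mean).
Var(W̄) = Var(W_i)/n = 95.6/883 = 0.10827.
Chebyshev: P(|W̄ − 33.9| ≥ 2.9) ≤ Var(W̄)/(2.9)² = 95.6/(883·2.9²) = 0.0129.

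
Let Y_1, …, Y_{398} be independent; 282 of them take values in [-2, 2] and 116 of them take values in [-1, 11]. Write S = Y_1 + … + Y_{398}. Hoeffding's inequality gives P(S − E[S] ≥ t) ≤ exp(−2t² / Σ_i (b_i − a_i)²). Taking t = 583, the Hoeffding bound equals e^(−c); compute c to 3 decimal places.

32.041

Σ(b_i − a_i)² = 282·4² + 116·12² = 21216.
c = 2t² / 21216 = 2·583² / 21216 = 32.0408.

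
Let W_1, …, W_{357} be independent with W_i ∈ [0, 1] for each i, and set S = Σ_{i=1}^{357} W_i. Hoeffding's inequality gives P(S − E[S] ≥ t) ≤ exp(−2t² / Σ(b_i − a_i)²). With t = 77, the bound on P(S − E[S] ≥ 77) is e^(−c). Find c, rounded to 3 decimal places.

Σ(b_i − a_i)² = 357·(1)² = 357.
c = 2t²/357 = 2·77²/357 = 33.2157.

33.216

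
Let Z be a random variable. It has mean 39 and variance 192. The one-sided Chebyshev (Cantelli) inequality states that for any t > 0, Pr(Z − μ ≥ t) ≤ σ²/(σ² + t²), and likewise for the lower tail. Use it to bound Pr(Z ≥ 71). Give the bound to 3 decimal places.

Here σ² = 192 and t = 32, so σ² + t² = 1216.
Cantelli's bound: 192/1216 = 0.1579.

0.158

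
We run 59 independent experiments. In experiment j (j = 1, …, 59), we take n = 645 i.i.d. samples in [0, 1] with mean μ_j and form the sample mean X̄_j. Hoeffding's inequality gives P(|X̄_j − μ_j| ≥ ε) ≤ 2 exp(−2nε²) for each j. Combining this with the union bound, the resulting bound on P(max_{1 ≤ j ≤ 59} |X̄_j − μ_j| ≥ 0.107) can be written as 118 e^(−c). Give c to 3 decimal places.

Union bound over the 59 events: P(max_{1 ≤ j ≤ 59} |X̄_j − μ_j| ≥ 0.107) ≤ 59·2·exp(−2nε²) = 118 exp(−2·645·0.107²).
So c = 2·645·0.107² = 14.7692.

14.769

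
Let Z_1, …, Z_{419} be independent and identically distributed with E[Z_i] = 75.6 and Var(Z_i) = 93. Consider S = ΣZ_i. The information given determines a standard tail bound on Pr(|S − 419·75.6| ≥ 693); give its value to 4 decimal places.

With mean and variance of each term known, Chebyshev's inequality bounds the deviation of the sum (or sample mean).
Var(S) = n·Var(Z_i) = 419·93 = 38967.
Chebyshev: Pr(|S − 419·75.6| ≥ 693) ≤ Var(S)/693² = 38967/480249 = 0.0811.

0.0811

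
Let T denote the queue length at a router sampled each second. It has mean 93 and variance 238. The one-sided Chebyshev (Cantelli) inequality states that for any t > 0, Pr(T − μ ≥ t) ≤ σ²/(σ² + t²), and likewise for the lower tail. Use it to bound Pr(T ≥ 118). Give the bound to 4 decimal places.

Here σ² = 238 and t = 25, so σ² + t² = 863.
Cantelli's bound: 238/863 = 0.2758.

0.2758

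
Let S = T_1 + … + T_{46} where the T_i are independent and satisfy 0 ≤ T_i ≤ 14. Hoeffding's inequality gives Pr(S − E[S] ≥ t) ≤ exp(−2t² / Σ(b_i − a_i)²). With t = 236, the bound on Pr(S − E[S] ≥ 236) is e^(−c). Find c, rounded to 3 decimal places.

Σ(b_i − a_i)² = 46·(14)² = 9016.
c = 2t²/9016 = 2·236²/9016 = 12.3549.

12.355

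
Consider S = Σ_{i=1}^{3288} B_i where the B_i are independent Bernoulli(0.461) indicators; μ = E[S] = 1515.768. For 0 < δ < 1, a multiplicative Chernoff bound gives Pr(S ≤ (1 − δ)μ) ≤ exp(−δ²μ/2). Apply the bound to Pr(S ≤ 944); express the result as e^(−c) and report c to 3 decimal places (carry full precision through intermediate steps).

Write 944 = (1 − δ)μ, so δ = 1 − 944/1515.768 = 0.3772134…
Then the exponent is δ²μ/2 = (μ − 944)²/(2μ) = 107.839275.

107.839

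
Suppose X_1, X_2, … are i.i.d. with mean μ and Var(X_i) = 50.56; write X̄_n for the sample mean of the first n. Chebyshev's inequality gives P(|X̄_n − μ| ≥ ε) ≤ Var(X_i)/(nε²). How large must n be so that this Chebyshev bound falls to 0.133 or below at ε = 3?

43

Require 50.56/(n·3²) ≤ 0.133, i.e. n ≥ 50.56/(0.133·3²) = 42.239.
The smallest integer n is 43.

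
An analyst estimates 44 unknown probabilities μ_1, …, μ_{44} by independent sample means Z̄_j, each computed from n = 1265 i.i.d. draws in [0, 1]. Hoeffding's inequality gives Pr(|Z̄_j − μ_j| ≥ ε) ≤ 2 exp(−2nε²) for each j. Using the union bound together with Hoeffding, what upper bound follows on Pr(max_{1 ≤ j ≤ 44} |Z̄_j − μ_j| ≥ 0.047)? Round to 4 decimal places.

Per-experiment Hoeffding bound: 2·exp(−2·1265·0.047²) = 2·exp(−5.58877) = 0.0074792.
Union bound over 44 events: 44·0.0074792 = 0.32909.

0.3291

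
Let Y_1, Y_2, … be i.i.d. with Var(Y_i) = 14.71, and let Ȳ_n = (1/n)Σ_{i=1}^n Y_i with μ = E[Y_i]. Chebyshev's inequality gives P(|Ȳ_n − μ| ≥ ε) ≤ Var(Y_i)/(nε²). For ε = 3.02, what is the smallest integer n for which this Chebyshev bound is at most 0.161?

11

Require 14.71/(n·3.02²) ≤ 0.161, i.e. n ≥ 14.71/(0.161·3.02²) = 10.018.
The smallest integer n is 11.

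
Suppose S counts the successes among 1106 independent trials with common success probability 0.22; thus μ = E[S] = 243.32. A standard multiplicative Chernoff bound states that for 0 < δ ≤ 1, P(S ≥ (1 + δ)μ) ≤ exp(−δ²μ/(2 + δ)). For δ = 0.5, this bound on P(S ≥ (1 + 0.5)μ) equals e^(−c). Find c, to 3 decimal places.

24.332

c = δ²μ/(2 + δ) = 0.5²·243.32/(2 + 0.5) = 24.3320.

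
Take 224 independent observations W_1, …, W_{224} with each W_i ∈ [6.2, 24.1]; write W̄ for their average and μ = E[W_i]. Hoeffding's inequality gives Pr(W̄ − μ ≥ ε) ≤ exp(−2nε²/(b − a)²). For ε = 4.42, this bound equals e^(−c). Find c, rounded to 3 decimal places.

c = 2nε²/(b − a)² = 2·224·4.42² / 17.9² = 27.3160.

27.316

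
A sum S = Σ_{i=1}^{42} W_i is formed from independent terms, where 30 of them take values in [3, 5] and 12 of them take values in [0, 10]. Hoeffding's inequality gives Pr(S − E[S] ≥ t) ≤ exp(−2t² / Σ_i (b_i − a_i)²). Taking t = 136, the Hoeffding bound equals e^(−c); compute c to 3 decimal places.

Σ(b_i − a_i)² = 30·2² + 12·10² = 1320.
c = 2t² / 1320 = 2·136² / 1320 = 28.0242.

28.024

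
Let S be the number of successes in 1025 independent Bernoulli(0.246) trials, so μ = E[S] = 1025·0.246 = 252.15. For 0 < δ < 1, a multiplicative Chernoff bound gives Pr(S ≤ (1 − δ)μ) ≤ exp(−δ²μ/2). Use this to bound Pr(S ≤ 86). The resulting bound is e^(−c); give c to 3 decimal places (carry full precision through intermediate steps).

54.741

Write 86 = (1 − δ)μ, so δ = 1 − 86/252.15 = 0.6589332…
Then the exponent is δ²μ/2 = (μ − 86)²/(2μ) = 54.740873.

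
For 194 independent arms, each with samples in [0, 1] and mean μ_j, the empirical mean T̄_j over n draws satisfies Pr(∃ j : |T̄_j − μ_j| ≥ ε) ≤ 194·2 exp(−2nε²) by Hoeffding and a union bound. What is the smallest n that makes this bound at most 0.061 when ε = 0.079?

Need 2·194·exp(−2nε²) ≤ 0.061, i.e. exp(−2nε²) ≤ 0.061/388.
So 2nε² ≥ ln(388/0.061) = 8.757887.
Hence n ≥ 8.757887/(2·0.079²) = 701.641.
The smallest integer n is 702.

702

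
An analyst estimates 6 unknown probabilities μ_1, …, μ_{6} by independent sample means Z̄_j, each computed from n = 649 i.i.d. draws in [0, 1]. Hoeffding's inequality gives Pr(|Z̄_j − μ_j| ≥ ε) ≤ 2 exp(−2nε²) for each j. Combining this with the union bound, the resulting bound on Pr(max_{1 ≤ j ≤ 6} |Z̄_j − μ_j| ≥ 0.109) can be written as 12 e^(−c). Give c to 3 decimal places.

Union bound over the 6 events: Pr(max_{1 ≤ j ≤ 6} |Z̄_j − μ_j| ≥ 0.109) ≤ 6·2·exp(−2nε²) = 12 exp(−2·649·0.109²).
So c = 2·649·0.109² = 15.4215.

15.422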